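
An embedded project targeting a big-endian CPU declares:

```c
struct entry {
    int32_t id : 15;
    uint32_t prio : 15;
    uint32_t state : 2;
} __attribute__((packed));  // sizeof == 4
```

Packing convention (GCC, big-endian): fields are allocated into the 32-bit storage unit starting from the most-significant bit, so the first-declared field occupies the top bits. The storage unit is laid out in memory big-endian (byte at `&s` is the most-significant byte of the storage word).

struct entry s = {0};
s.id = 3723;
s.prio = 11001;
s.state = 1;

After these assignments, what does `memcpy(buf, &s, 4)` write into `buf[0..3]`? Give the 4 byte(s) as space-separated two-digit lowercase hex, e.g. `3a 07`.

1d 16 ab e5

id (15b) val=3723 bits=0xe8b at bit 17: 0x1d160000
prio (15b) val=11001 bits=0x2af9 at bit 2: 0x1d16abe4
state (2b) val=1 bits=0x1 at bit 0: 0x1d16abe5
word = 0x1d16abe5 → big-endian bytes:
  [0]=0x1d  [1]=0x16  [2]=0xab  [3]=0xe5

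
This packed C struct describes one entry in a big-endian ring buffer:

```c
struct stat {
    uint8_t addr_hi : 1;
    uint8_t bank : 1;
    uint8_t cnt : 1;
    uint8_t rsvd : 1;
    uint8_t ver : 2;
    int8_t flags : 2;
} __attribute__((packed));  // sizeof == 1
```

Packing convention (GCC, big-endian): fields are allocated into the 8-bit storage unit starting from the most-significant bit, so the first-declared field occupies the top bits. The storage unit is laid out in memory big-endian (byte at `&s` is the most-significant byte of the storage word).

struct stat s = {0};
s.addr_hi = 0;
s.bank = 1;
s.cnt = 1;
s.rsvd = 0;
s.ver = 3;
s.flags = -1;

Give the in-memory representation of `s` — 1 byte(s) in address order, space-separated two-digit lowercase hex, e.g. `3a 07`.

6f

addr_hi (1b) val=0 bits=0x0 at bit 7: 0x00
bank (1b) val=1 bits=0x1 at bit 6: 0x40
cnt (1b) val=1 bits=0x1 at bit 5: 0x60
rsvd (1b) val=0 bits=0x0 at bit 4: 0x60
ver (2b) val=3 bits=0x3 at bit 2: 0x6c
flags (2b) val=-1 bits=0x3 at bit 0: 0x6f
word = 0x6f → big-endian bytes:
  [0]=0x6f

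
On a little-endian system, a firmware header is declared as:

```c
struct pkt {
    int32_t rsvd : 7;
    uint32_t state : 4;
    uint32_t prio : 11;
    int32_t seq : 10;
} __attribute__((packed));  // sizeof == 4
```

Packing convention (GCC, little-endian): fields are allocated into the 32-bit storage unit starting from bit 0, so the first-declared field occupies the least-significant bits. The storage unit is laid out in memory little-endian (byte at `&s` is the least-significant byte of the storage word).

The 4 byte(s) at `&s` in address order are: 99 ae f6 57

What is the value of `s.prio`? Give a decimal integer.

1749

[0]=0x99 [1]=0xae [2]=0xf6 [3]=0x57 (little-endian) → word 0x57f6ae99
rsvd [0+:7] = (word>>0) & 0x7f = 25
state [7+:4] = (word>>7) & 0xf = 13
prio [11+:11] = (word>>11) & 0x7ff = 1749  ←
seq [22+:10] = (word>>22) & 0x3ff = 351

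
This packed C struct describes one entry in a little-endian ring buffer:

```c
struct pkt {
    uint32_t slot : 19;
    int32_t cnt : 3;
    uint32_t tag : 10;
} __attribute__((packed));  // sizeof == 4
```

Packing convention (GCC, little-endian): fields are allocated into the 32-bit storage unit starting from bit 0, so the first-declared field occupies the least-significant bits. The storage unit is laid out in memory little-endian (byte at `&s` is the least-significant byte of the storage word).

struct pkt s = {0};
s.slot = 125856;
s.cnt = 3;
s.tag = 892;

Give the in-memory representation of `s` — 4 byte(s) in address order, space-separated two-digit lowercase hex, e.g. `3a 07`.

a0 eb 19 df

slot:19 = 125856 → 0x1eba0 << 0 → word 0x0001eba0
cnt:3 = 3 → 0x3 << 19 → word 0x0019eba0
tag:10 = 892 → 0x37c << 22 → word 0xdf19eba0
word = 0xdf19eba0 → little-endian bytes:
  [0]=0xa0  [1]=0xeb  [2]=0x19  [3]=0xdf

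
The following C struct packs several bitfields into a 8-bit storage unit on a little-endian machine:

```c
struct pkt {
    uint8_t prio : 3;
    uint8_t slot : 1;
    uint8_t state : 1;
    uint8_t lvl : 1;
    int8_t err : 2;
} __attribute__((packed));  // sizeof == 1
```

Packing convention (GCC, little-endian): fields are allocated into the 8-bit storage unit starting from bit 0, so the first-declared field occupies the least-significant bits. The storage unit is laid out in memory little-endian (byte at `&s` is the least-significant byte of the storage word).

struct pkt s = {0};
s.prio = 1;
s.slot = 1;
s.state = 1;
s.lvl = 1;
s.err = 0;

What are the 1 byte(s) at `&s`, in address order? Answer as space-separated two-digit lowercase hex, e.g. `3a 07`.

prio:3 = 1 → 0x1 << 0 → word 0x01
slot:1 = 1 → 0x1 << 3 → word 0x09
state:1 = 1 → 0x1 << 4 → word 0x19
lvl:1 = 1 → 0x1 << 5 → word 0x39
err:2 = 0 → 0x0 << 6 → word 0x39
word = 0x39 → little-endian bytes:
  [0]=0x39

39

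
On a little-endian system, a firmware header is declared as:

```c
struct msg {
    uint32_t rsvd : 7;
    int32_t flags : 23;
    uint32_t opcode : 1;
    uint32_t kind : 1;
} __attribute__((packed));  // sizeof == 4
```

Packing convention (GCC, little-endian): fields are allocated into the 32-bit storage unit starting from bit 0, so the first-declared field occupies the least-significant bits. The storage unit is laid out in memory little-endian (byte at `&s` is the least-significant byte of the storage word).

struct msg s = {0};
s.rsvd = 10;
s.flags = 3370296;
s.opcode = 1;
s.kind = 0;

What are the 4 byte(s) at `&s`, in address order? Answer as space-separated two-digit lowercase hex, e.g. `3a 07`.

0a 9c b6 59

[0+:7] rsvd=10 & 0x7f = 0xa; word=0x0000000a
[7+:23] flags=3370296 & 0x7fffff = 0x336d38; word=0x19b69c0a
[30+:1] opcode=1 & 0x1 = 0x1; word=0x59b69c0a
[31+:1] kind=0 & 0x1 = 0x0; word=0x59b69c0a
word = 0x59b69c0a → little-endian bytes:
  [0]=0x0a  [1]=0x9c  [2]=0xb6  [3]=0x59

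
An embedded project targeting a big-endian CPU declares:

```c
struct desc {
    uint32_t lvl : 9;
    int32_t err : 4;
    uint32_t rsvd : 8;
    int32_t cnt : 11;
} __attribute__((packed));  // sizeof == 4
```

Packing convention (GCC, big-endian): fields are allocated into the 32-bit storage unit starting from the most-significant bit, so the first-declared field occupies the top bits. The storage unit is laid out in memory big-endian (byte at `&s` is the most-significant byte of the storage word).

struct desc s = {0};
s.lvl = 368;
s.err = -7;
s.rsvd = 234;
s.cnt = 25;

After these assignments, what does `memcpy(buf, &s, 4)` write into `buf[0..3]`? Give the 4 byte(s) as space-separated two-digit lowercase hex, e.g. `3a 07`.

b8 4f 50 19

lvl (9b) val=368 bits=0x170 at bit 23: 0xb8000000
err (4b) val=-7 bits=0x9 at bit 19: 0xb8480000
rsvd (8b) val=234 bits=0xea at bit 11: 0xb84f5000
cnt (11b) val=25 bits=0x19 at bit 0: 0xb84f5019
word = 0xb84f5019 → big-endian bytes:
  [0]=0xb8  [1]=0x4f  [2]=0x50  [3]=0x19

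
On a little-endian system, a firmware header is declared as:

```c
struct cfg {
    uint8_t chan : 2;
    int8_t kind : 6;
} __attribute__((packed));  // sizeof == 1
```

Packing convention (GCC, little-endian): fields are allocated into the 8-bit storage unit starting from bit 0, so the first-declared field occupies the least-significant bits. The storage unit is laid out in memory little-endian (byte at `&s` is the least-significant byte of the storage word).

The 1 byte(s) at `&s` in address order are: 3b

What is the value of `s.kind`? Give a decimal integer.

14

[0]=0x3b (little-endian) → word 0x3b
chan [0+:2] = (word>>0) & 0x3 = 3
kind [2+:6] = (word>>2) & 0x3f = 14  ←
kind signed 6b, MSB=0: value = 14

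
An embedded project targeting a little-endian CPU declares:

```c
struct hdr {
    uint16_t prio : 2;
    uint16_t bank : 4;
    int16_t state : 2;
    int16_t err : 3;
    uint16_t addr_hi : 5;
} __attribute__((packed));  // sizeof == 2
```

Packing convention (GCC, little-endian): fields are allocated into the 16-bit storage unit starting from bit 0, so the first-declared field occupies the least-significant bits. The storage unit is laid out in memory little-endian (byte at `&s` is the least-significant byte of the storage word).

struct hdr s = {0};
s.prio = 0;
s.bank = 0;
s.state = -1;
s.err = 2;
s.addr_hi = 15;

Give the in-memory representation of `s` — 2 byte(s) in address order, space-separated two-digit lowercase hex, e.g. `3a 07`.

[0+:2] prio=0 & 0x3 = 0x0; word=0x0000
[2+:4] bank=0 & 0xf = 0x0; word=0x0000
[6+:2] state=-1 & 0x3 = 0x3; word=0x00c0
[8+:3] err=2 & 0x7 = 0x2; word=0x02c0
[11+:5] addr_hi=15 & 0x1f = 0xf; word=0x7ac0
word = 0x7ac0 → little-endian bytes:
  [0]=0xc0  [1]=0x7a

c0 7a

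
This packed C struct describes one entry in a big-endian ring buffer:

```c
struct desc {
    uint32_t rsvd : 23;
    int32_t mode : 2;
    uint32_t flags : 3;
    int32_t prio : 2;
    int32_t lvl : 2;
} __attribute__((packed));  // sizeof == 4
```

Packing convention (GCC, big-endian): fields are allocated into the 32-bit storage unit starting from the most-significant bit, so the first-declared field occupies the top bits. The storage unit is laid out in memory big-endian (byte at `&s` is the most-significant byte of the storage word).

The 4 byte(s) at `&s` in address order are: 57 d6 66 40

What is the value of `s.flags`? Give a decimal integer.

4

[0]=0x57 [1]=0xd6 [2]=0x66 [3]=0x40 (big-endian) → word 0x57d66640
rsvd:23 @ bit 9 → (0x57d66640>>9)&0x7fffff = 0x2beb33
mode:2 @ bit 7 → (0x57d66640>>7)&0x3 = 0x0
flags:3 @ bit 4 → (0x57d66640>>4)&0x7 = 0x4  ←
prio:2 @ bit 2 → (0x57d66640>>2)&0x3 = 0x0
lvl:2 @ bit 0 → (0x57d66640>>0)&0x3 = 0x0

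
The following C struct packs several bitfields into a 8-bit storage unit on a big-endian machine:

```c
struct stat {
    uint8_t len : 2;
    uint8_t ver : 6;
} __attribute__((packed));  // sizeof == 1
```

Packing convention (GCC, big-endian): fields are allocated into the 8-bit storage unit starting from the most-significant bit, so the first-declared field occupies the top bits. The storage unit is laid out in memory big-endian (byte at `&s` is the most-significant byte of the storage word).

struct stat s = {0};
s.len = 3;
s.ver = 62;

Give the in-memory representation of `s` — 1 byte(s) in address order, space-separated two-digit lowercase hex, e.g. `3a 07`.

fe

len:2 = 3 → 0x3 << 6 → word 0xc0
ver:6 = 62 → 0x3e << 0 → word 0xfe
word = 0xfe → big-endian bytes:
  [0]=0xfe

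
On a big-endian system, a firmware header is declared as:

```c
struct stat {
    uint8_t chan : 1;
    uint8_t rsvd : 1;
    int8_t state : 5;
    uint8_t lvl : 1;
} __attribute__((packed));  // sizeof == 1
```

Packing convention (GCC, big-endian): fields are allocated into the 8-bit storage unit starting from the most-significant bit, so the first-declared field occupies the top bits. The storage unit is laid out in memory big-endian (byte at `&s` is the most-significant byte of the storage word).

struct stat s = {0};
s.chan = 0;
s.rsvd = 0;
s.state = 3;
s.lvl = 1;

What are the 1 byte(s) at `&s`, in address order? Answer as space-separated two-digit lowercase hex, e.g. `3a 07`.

07

[7+:1] chan=0 & 0x1 = 0x0; word=0x00
[6+:1] rsvd=0 & 0x1 = 0x0; word=0x00
[1+:5] state=3 & 0x1f = 0x3; word=0x06
[0+:1] lvl=1 & 0x1 = 0x1; word=0x07
word = 0x07 → big-endian bytes:
  [0]=0x07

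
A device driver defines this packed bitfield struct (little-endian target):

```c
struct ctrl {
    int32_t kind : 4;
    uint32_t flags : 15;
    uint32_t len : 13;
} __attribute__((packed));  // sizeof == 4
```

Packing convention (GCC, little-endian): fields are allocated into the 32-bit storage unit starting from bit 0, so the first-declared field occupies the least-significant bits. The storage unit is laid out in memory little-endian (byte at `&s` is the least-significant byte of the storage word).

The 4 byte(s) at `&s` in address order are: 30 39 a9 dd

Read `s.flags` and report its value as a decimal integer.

5011

[0]=0x30 [1]=0x39 [2]=0xa9 [3]=0xdd (little-endian) → word 0xdda93930
kind [0+:4] = (word>>0) & 0xf = 0
flags [4+:15] = (word>>4) & 0x7fff = 5011  ←
len [19+:13] = (word>>19) & 0x1fff = 7093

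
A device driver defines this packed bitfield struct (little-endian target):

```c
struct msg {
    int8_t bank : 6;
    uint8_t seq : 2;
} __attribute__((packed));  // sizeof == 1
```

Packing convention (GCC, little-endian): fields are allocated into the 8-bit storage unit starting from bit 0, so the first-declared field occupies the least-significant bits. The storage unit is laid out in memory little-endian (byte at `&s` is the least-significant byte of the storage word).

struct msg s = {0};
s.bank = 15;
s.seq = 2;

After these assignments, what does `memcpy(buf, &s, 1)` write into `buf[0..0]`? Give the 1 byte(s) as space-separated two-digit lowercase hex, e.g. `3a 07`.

8f

bank (6b) val=15 bits=0xf at bit 0: 0x0f
seq (2b) val=2 bits=0x2 at bit 6: 0x8f
word = 0x8f → little-endian bytes:
  [0]=0x8f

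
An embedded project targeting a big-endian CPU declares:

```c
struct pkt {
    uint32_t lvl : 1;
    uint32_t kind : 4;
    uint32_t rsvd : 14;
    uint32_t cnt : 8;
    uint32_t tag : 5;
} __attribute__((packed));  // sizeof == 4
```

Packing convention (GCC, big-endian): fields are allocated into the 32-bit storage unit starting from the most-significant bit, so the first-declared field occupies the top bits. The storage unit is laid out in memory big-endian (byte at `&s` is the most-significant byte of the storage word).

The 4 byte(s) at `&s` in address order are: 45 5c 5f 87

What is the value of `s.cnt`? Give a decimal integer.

[0]=0x45 [1]=0x5c [2]=0x5f [3]=0x87 (big-endian) → word 0x455c5f87
lvl [31+:1] = (word>>31) & 0x1 = 0
kind [27+:4] = (word>>27) & 0xf = 8
rsvd [13+:14] = (word>>13) & 0x3fff = 10978
cnt [5+:8] = (word>>5) & 0xff = 252  ←
tag [0+:5] = (word>>0) & 0x1f = 7

252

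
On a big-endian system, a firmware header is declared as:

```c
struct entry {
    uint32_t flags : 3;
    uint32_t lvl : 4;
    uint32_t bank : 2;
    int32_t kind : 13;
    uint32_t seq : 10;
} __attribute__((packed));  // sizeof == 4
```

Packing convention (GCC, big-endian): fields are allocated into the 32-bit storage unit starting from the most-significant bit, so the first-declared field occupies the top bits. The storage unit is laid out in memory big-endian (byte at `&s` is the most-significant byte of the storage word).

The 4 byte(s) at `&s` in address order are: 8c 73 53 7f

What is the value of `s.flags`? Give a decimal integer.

4

[0]=0x8c [1]=0x73 [2]=0x53 [3]=0x7f (big-endian) → word 0x8c73537f
flags:3 @ bit 29 → (0x8c73537f>>29)&0x7 = 0x4  ←
lvl:4 @ bit 25 → (0x8c73537f>>25)&0xf = 0x6
bank:2 @ bit 23 → (0x8c73537f>>23)&0x3 = 0x0
kind:13 @ bit 10 → (0x8c73537f>>10)&0x1fff = 0x1cd4
seq:10 @ bit 0 → (0x8c73537f>>0)&0x3ff = 0x37f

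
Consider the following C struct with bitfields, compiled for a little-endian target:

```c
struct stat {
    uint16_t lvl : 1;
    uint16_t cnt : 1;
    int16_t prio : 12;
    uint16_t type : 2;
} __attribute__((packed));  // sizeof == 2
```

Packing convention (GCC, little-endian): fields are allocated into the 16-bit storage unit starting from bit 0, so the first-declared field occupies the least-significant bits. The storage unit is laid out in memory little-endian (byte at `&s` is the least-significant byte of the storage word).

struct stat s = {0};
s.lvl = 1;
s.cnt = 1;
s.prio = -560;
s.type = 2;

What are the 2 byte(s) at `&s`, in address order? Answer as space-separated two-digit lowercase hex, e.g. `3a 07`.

[0+:1] lvl=1 & 0x1 = 0x1; word=0x0001
[1+:1] cnt=1 & 0x1 = 0x1; word=0x0003
[2+:12] prio=-560 & 0xfff = 0xdd0; word=0x3743
[14+:2] type=2 & 0x3 = 0x2; word=0xb743
word = 0xb743 → little-endian bytes:
  [0]=0x43  [1]=0xb7

43 b7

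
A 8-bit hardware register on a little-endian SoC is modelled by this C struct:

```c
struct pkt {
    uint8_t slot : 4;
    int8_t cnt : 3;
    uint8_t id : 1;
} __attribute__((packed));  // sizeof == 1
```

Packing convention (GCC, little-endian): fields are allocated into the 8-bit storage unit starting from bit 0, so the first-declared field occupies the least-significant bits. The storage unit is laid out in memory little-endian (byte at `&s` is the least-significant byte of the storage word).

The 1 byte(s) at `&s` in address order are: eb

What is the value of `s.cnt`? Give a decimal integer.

-2

[0]=0xeb (little-endian) → word 0xeb
slot:4 @ bit 0 → (0xeb>>0)&0xf = 0xb
cnt:3 @ bit 4 → (0xeb>>4)&0x7 = 0x6  ←
id:1 @ bit 7 → (0xeb>>7)&0x1 = 0x1
cnt signed 3b, MSB=1: 6 - 8 = -2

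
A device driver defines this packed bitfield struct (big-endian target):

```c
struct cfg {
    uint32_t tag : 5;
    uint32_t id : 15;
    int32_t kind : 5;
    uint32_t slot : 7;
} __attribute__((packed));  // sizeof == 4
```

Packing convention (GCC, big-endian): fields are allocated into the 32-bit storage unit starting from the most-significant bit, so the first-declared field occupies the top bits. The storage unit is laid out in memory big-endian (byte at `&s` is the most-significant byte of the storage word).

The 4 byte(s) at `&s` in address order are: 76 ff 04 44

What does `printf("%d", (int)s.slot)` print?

68

[0]=0x76 [1]=0xff [2]=0x04 [3]=0x44 (big-endian) → word 0x76ff0444
tag [27+:5] = (word>>27) & 0x1f = 14
id [12+:15] = (word>>12) & 0x7fff = 28656
kind [7+:5] = (word>>7) & 0x1f = 8
slot [0+:7] = (word>>0) & 0x7f = 68  ←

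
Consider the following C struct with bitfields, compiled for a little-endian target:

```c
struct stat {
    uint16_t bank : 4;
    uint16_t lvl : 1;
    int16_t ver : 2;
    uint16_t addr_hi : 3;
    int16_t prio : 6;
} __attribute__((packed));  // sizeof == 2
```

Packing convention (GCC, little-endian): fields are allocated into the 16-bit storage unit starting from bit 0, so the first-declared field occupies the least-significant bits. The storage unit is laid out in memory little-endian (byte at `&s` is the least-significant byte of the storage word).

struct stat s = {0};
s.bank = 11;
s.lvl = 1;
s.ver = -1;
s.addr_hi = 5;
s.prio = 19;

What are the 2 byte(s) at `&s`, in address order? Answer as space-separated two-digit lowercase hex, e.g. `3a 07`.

bank (4b) val=11 bits=0xb at bit 0: 0x000b
lvl (1b) val=1 bits=0x1 at bit 4: 0x001b
ver (2b) val=-1 bits=0x3 at bit 5: 0x007b
addr_hi (3b) val=5 bits=0x5 at bit 7: 0x02fb
prio (6b) val=19 bits=0x13 at bit 10: 0x4efb
word = 0x4efb → little-endian bytes:
  [0]=0xfb  [1]=0x4e

fb 4e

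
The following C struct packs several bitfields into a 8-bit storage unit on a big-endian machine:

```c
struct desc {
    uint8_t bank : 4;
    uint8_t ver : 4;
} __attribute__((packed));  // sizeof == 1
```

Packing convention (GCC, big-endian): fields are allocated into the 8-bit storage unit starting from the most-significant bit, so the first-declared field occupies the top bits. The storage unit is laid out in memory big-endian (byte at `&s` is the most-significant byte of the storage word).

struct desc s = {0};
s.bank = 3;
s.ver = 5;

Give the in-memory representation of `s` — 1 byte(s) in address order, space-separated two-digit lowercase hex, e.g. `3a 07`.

bank (4b) val=3 bits=0x3 at bit 4: 0x30
ver (4b) val=5 bits=0x5 at bit 0: 0x35
word = 0x35 → big-endian bytes:
  [0]=0x35

35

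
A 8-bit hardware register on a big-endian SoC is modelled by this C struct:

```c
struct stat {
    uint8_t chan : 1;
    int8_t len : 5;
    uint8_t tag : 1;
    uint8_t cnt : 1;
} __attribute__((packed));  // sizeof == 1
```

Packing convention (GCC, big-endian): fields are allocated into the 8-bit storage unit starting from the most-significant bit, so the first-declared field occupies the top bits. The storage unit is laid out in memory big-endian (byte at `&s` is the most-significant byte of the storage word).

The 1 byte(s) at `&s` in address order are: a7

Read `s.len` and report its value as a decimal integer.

[0]=0xa7 (big-endian) → word 0xa7
chan [7+:1] = (word>>7) & 0x1 = 1
len [2+:5] = (word>>2) & 0x1f = 9  ←
tag [1+:1] = (word>>1) & 0x1 = 1
cnt [0+:1] = (word>>0) & 0x1 = 1
len signed 5b, MSB=0: value = 9

9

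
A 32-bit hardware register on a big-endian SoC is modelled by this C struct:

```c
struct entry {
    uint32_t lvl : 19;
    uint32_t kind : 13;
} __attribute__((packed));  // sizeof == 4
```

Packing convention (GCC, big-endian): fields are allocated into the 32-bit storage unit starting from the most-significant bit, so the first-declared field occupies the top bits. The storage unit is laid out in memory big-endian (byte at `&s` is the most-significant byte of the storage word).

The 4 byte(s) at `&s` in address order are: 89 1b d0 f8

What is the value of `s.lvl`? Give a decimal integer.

[0]=0x89 [1]=0x1b [2]=0xd0 [3]=0xf8 (big-endian) → word 0x891bd0f8
lvl [13+:19] = (word>>13) & 0x7ffff = 280798  ←
kind [0+:13] = (word>>0) & 0x1fff = 4344

280798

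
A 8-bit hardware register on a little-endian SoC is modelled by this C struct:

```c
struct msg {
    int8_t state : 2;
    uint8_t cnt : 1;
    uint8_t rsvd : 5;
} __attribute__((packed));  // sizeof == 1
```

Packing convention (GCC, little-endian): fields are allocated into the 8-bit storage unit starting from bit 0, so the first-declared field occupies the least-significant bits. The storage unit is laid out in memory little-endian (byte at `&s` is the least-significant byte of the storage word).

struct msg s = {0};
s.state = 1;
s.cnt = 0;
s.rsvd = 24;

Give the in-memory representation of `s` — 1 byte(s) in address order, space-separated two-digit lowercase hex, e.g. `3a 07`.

c1

[0+:2] state=1 & 0x3 = 0x1; word=0x01
[2+:1] cnt=0 & 0x1 = 0x0; word=0x01
[3+:5] rsvd=24 & 0x1f = 0x18; word=0xc1
word = 0xc1 → little-endian bytes:
  [0]=0xc1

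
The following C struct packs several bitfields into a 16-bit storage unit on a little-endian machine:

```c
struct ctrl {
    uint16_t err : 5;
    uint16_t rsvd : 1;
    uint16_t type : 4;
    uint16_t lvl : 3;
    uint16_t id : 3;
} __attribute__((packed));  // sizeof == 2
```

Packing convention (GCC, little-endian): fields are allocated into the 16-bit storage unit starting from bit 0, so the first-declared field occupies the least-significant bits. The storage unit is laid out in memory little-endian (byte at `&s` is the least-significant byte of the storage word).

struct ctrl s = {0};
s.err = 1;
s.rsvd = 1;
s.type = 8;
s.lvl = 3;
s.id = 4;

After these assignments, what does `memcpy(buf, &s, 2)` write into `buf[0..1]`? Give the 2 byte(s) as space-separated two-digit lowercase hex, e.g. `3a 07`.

21 8e

err:5 = 1 → 0x1 << 0 → word 0x0001
rsvd:1 = 1 → 0x1 << 5 → word 0x0021
type:4 = 8 → 0x8 << 6 → word 0x0221
lvl:3 = 3 → 0x3 << 10 → word 0x0e21
id:3 = 4 → 0x4 << 13 → word 0x8e21
word = 0x8e21 → little-endian bytes:
  [0]=0x21  [1]=0x8e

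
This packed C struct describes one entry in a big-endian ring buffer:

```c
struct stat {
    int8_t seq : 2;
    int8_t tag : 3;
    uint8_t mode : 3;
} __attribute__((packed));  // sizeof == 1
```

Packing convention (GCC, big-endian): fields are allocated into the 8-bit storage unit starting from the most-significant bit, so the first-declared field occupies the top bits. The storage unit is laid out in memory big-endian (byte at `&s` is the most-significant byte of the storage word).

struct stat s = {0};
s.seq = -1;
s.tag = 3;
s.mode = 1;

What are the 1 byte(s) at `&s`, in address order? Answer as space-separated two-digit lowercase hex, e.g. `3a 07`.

d9

seq (2b) val=-1 bits=0x3 at bit 6: 0xc0
tag (3b) val=3 bits=0x3 at bit 3: 0xd8
mode (3b) val=1 bits=0x1 at bit 0: 0xd9
word = 0xd9 → big-endian bytes:
  [0]=0xd9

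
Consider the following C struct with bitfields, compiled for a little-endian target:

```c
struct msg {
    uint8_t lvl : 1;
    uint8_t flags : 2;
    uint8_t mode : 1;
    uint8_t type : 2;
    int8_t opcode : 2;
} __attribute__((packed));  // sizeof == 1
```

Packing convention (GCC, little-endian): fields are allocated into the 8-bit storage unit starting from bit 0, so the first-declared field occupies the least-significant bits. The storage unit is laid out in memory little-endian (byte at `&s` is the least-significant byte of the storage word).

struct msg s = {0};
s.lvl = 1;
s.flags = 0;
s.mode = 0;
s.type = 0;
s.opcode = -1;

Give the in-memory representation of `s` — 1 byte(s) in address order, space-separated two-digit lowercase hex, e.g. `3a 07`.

lvl (1b) val=1 bits=0x1 at bit 0: 0x01
flags (2b) val=0 bits=0x0 at bit 1: 0x01
mode (1b) val=0 bits=0x0 at bit 3: 0x01
type (2b) val=0 bits=0x0 at bit 4: 0x01
opcode (2b) val=-1 bits=0x3 at bit 6: 0xc1
word = 0xc1 → little-endian bytes:
  [0]=0xc1

c1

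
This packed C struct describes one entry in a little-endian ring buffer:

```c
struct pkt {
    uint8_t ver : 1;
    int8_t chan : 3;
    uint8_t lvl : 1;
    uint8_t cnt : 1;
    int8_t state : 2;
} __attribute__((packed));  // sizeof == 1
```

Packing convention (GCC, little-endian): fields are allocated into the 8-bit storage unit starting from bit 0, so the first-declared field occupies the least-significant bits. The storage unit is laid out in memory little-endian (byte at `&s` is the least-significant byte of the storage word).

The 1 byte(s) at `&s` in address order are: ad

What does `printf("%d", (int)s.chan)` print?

-2

[0]=0xad (little-endian) → word 0xad
ver:1 @ bit 0 → (0xad>>0)&0x1 = 0x1
chan:3 @ bit 1 → (0xad>>1)&0x7 = 0x6  ←
lvl:1 @ bit 4 → (0xad>>4)&0x1 = 0x0
cnt:1 @ bit 5 → (0xad>>5)&0x1 = 0x1
state:2 @ bit 6 → (0xad>>6)&0x3 = 0x2
chan signed 3b, MSB=1: 6 - 8 = -2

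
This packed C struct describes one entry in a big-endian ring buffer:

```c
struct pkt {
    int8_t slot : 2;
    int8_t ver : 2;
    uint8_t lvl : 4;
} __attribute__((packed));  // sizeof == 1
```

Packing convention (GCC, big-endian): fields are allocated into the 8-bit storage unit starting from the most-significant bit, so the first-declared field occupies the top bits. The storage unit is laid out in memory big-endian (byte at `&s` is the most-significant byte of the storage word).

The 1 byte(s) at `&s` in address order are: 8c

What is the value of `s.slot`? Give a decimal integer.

-2

[0]=0x8c (big-endian) → word 0x8c
slot [6+:2] = (word>>6) & 0x3 = 2  ←
ver [4+:2] = (word>>4) & 0x3 = 0
lvl [0+:4] = (word>>0) & 0xf = 12
slot signed 2b, MSB=1: 2 - 4 = -2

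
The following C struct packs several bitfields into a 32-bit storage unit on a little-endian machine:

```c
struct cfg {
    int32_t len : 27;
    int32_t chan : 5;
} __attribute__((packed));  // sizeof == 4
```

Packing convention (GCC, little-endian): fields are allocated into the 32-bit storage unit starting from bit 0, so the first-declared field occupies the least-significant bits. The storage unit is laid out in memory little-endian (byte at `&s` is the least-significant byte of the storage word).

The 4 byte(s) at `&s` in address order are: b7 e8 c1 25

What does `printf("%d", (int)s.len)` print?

[0]=0xb7 [1]=0xe8 [2]=0xc1 [3]=0x25 (little-endian) → word 0x25c1e8b7
len [0+:27] = (word>>0) & 0x7ffffff = 96594103  ←
chan [27+:5] = (word>>27) & 0x1f = 4
len signed 27b, MSB=1: 96594103 - 134217728 = -37623625

-37623625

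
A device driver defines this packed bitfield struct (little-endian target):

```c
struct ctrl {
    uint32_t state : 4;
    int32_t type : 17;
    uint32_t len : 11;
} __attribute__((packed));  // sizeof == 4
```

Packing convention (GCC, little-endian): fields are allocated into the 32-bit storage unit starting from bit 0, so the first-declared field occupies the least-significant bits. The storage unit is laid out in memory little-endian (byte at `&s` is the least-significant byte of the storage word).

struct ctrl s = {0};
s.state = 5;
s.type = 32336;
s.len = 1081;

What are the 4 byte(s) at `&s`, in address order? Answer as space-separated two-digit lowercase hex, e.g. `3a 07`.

state (4b) val=5 bits=0x5 at bit 0: 0x00000005
type (17b) val=32336 bits=0x7e50 at bit 4: 0x0007e505
len (11b) val=1081 bits=0x439 at bit 21: 0x8727e505
word = 0x8727e505 → little-endian bytes:
  [0]=0x05  [1]=0xe5  [2]=0x27  [3]=0x87

05 e5 27 87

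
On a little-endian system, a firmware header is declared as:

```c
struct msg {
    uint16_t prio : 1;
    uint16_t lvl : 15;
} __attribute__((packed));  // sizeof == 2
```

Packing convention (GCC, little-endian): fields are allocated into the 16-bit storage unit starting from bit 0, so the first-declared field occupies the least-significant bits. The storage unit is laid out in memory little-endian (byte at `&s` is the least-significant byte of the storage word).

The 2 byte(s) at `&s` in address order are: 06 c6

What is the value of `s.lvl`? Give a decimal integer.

25347

[0]=0x06 [1]=0xc6 (little-endian) → word 0xc606
prio:1 @ bit 0 → (0xc606>>0)&0x1 = 0x0
lvl:15 @ bit 1 → (0xc606>>1)&0x7fff = 0x6303  ←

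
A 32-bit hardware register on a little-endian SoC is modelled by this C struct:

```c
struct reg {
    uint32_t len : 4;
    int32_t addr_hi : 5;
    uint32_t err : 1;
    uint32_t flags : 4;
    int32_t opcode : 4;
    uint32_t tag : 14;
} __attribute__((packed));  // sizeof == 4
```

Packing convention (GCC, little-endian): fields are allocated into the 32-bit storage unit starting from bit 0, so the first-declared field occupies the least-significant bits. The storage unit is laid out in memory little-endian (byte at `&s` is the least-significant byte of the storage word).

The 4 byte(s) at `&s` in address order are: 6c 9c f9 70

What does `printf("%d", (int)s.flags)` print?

[0]=0x6c [1]=0x9c [2]=0xf9 [3]=0x70 (little-endian) → word 0x70f99c6c
len:4 @ bit 0 → (0x70f99c6c>>0)&0xf = 0xc
addr_hi:5 @ bit 4 → (0x70f99c6c>>4)&0x1f = 0x6
err:1 @ bit 9 → (0x70f99c6c>>9)&0x1 = 0x0
flags:4 @ bit 10 → (0x70f99c6c>>10)&0xf = 0x7  ←
opcode:4 @ bit 14 → (0x70f99c6c>>14)&0xf = 0x6
tag:14 @ bit 18 → (0x70f99c6c>>18)&0x3fff = 0x1c3e

7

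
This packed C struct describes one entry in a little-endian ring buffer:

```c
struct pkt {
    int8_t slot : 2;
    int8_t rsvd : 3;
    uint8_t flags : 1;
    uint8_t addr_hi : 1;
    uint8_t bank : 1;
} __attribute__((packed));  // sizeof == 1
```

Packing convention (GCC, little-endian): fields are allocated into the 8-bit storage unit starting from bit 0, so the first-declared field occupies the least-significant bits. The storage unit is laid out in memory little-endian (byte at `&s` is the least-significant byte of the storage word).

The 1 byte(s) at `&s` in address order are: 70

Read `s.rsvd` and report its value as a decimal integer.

[0]=0x70 (little-endian) → word 0x70
slot [0+:2] = (word>>0) & 0x3 = 0
rsvd [2+:3] = (word>>2) & 0x7 = 4  ←
flags [5+:1] = (word>>5) & 0x1 = 1
addr_hi [6+:1] = (word>>6) & 0x1 = 1
bank [7+:1] = (word>>7) & 0x1 = 0
rsvd signed 3b, MSB=1: 4 - 8 = -4

-4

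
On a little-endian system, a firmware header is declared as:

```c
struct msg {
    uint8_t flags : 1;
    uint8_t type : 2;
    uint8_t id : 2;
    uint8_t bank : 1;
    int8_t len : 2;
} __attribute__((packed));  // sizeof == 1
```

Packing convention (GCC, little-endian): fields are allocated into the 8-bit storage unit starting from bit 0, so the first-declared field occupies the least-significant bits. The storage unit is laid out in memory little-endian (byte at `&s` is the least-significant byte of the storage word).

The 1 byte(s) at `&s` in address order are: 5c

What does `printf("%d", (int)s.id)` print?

3

[0]=0x5c (little-endian) → word 0x5c
flags:1 @ bit 0 → (0x5c>>0)&0x1 = 0x0
type:2 @ bit 1 → (0x5c>>1)&0x3 = 0x2
id:2 @ bit 3 → (0x5c>>3)&0x3 = 0x3  ←
bank:1 @ bit 5 → (0x5c>>5)&0x1 = 0x0
len:2 @ bit 6 → (0x5c>>6)&0x3 = 0x1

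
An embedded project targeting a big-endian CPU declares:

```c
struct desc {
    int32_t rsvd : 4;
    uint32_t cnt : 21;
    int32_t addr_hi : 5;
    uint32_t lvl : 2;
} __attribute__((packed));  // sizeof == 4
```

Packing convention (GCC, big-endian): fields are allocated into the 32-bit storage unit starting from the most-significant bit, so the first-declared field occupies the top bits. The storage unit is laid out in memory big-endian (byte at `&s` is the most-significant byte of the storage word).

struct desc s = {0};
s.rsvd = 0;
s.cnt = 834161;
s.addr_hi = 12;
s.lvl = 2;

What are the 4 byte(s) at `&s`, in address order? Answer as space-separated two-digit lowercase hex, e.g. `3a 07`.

06 5d 38 b2

[28+:4] rsvd=0 & 0xf = 0x0; word=0x00000000
[7+:21] cnt=834161 & 0x1fffff = 0xcba71; word=0x065d3880
[2+:5] addr_hi=12 & 0x1f = 0xc; word=0x065d38b0
[0+:2] lvl=2 & 0x3 = 0x2; word=0x065d38b2
word = 0x065d38b2 → big-endian bytes:
  [0]=0x06  [1]=0x5d  [2]=0x38  [3]=0xb2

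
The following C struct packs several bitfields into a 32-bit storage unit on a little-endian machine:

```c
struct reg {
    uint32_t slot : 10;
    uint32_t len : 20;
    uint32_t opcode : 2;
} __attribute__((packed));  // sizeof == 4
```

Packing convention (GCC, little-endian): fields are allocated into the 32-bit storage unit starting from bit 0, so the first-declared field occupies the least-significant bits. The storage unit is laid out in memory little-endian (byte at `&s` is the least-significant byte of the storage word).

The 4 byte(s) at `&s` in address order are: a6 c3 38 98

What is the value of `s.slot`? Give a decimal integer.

[0]=0xa6 [1]=0xc3 [2]=0x38 [3]=0x98 (little-endian) → word 0x9838c3a6
slot [0+:10] = (word>>0) & 0x3ff = 934  ←
len [10+:20] = (word>>10) & 0xfffff = 396848
opcode [30+:2] = (word>>30) & 0x3 = 2

934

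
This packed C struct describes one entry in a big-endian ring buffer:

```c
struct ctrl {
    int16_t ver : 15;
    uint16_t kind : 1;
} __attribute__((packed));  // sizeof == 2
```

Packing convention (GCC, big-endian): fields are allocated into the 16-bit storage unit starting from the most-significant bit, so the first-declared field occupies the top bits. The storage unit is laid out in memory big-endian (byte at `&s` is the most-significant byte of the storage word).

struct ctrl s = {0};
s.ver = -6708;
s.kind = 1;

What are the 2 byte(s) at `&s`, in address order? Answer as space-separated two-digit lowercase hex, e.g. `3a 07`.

ver (15b) val=-6708 bits=0x65cc at bit 1: 0xcb98
kind (1b) val=1 bits=0x1 at bit 0: 0xcb99
word = 0xcb99 → big-endian bytes:
  [0]=0xcb  [1]=0x99

cb 99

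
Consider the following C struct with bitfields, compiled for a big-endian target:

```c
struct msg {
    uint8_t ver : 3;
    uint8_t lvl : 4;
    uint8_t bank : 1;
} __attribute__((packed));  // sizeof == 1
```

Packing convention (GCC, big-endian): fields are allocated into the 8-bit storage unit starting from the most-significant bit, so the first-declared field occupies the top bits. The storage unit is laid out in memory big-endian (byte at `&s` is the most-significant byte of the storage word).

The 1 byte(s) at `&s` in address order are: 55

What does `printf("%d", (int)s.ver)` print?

[0]=0x55 (big-endian) → word 0x55
ver:3 @ bit 5 → (0x55>>5)&0x7 = 0x2  ←
lvl:4 @ bit 1 → (0x55>>1)&0xf = 0xa
bank:1 @ bit 0 → (0x55>>0)&0x1 = 0x1

2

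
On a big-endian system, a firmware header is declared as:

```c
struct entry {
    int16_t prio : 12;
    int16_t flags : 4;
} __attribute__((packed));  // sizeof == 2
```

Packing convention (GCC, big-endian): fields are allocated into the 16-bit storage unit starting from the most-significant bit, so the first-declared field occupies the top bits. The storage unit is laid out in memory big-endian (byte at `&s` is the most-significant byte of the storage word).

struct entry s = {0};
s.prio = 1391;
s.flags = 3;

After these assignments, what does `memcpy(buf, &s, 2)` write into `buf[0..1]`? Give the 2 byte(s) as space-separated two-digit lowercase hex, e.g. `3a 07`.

56 f3

prio:12 = 1391 → 0x56f << 4 → word 0x56f0
flags:4 = 3 → 0x3 << 0 → word 0x56f3
word = 0x56f3 → big-endian bytes:
  [0]=0x56  [1]=0xf3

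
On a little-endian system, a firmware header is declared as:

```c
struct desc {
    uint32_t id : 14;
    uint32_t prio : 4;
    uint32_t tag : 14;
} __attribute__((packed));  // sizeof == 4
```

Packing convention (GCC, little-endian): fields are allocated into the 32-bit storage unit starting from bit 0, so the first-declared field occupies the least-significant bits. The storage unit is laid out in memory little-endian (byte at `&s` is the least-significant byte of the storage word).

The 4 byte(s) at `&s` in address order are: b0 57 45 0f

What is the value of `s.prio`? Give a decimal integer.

[0]=0xb0 [1]=0x57 [2]=0x45 [3]=0x0f (little-endian) → word 0x0f4557b0
id:14 @ bit 0 → (0x0f4557b0>>0)&0x3fff = 0x17b0
prio:4 @ bit 14 → (0x0f4557b0>>14)&0xf = 0x5  ←
tag:14 @ bit 18 → (0x0f4557b0>>18)&0x3fff = 0x3d1

5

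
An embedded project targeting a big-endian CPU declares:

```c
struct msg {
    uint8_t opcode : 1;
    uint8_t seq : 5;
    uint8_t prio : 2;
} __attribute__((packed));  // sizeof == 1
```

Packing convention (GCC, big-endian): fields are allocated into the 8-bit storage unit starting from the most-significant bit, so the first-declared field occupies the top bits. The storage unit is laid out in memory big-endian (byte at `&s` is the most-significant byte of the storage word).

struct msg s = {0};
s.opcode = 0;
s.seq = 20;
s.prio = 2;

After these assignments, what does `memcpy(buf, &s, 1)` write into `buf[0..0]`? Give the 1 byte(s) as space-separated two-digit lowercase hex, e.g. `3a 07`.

52

opcode (1b) val=0 bits=0x0 at bit 7: 0x00
seq (5b) val=20 bits=0x14 at bit 2: 0x50
prio (2b) val=2 bits=0x2 at bit 0: 0x52
word = 0x52 → big-endian bytes:
  [0]=0x52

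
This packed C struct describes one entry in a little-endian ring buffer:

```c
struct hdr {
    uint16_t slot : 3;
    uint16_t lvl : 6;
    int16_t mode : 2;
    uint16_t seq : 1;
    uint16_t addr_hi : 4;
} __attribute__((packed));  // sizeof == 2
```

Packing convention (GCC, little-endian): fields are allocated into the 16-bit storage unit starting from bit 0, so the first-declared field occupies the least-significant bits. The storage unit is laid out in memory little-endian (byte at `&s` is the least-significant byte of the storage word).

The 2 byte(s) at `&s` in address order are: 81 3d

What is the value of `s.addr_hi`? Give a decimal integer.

[0]=0x81 [1]=0x3d (little-endian) → word 0x3d81
slot [0+:3] = (word>>0) & 0x7 = 1
lvl [3+:6] = (word>>3) & 0x3f = 48
mode [9+:2] = (word>>9) & 0x3 = 2
seq [11+:1] = (word>>11) & 0x1 = 1
addr_hi [12+:4] = (word>>12) & 0xf = 3  ←

3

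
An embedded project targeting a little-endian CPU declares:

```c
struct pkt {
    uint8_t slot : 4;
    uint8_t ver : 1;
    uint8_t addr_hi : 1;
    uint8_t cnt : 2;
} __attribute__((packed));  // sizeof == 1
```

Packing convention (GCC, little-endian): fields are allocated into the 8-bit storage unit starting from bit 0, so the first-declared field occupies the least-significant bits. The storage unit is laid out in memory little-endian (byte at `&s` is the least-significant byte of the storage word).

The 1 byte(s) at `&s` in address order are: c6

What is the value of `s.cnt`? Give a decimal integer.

[0]=0xc6 (little-endian) → word 0xc6
slot [0+:4] = (word>>0) & 0xf = 6
ver [4+:1] = (word>>4) & 0x1 = 0
addr_hi [5+:1] = (word>>5) & 0x1 = 0
cnt [6+:2] = (word>>6) & 0x3 = 3  ←

3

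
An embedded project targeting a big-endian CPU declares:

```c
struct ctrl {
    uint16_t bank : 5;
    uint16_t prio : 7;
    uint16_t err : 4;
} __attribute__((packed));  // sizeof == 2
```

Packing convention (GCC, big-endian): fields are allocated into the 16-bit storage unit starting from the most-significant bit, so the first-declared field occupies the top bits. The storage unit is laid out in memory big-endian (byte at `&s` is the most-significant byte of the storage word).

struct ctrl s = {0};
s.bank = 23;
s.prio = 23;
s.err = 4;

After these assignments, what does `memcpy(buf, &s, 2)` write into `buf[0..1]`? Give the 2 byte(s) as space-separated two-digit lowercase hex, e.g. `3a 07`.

bank (5b) val=23 bits=0x17 at bit 11: 0xb800
prio (7b) val=23 bits=0x17 at bit 4: 0xb970
err (4b) val=4 bits=0x4 at bit 0: 0xb974
word = 0xb974 → big-endian bytes:
  [0]=0xb9  [1]=0x74

b9 74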